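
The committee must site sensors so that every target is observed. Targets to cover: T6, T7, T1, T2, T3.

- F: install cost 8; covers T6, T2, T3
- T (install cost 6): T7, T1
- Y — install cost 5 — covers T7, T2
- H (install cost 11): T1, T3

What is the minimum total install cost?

14

The greedy cost-per-new-target heuristic would pick Y, F, and T for 19, but a cheaper cover exists.
Choose F and T: together they cover T6, T7, T1, T2, T3 — every target.
Total install cost: 8 + 6 = 14.
No cover costs less than 14.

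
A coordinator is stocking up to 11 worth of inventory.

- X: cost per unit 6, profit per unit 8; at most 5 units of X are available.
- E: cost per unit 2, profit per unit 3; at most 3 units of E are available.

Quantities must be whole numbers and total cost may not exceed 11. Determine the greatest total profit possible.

14

Take 1×X and 2×E: cost 10 ≤ 11, profit 1·8 + 2·3 = 14.
No other integer combination yields more.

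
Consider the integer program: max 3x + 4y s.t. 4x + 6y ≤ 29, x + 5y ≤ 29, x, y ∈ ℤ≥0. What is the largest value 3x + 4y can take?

(x,y)=(7,0) is feasible, giving 21.
(x,y)=(6,0) is feasible, giving 18.
The best lattice point is (7,0), giving 21.

21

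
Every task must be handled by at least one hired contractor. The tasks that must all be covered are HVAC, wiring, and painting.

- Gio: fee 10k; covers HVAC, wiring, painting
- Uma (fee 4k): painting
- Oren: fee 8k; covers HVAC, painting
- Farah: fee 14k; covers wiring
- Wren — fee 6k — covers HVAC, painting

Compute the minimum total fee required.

10

The greedy cost-per-new-task heuristic would pick Wren and Gio for 16, but a cheaper cover exists.
Gio alone covers HVAC, wiring, painting — every task.
Total fee: 10.
No cover costs less than 10.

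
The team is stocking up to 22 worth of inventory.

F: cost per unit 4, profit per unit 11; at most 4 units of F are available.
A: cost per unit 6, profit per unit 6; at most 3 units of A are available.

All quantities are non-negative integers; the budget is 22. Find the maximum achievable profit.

50

This is a bounded integer knapsack.
Take 4×F and 1×A: cost 22 ≤ 22, profit 4·11 + 1·6 = 50.
F has the best ratio (11/4) and is taken to its limit of 4; remaining capacity is filled optimally with the others.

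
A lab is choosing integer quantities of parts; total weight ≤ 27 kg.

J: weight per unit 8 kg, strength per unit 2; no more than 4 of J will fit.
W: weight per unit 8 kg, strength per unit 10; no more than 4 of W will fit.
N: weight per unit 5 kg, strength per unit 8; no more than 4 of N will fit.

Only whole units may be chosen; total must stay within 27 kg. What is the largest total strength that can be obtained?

1×W and 3×N: weight 23 ≤ 27, strength 1·10 + 3·8 = 34.
2×W and 2×N: weight 26 ≤ 27, strength 2·10 + 2·8 = 36.
Best is 36.

36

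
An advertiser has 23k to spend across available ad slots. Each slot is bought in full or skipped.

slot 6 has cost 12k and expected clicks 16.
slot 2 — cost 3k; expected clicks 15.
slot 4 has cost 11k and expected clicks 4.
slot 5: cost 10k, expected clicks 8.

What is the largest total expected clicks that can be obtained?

Allowing fractional choices, the relaxed optimum would be about 37.4, but ad slots are indivisible.
slot 6 + slot 5: cost 12 + 10 = 22 ≤ 23, expected clicks 16 + 8 = 24.
slot 2 + slot 5: cost 3 + 10 = 13 ≤ 23, expected clicks 15 + 8 = 23.
slot 6 + slot 2: cost 12 + 3 = 15 ≤ 23, expected clicks 16 + 15 = 31.
Best is slot 6 and slot 2 with total expected clicks 31.

31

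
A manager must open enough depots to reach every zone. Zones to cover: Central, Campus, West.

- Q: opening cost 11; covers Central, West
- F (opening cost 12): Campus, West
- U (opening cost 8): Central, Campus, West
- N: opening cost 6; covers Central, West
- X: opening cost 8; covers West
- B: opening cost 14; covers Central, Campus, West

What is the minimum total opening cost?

U alone covers Central, Campus, West — every zone.
Total opening cost: 8.
No cover costs less than 8.

8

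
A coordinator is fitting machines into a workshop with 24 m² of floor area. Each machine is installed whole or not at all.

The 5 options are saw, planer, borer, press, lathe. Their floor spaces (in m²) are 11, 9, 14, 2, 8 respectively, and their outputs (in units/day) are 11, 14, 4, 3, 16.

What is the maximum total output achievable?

This is an integer program with binary decision variables.
Take planer, press, and lathe: floor space 9 + 2 + 8 = 19 ≤ 24, output 14 + 3 + 16 = 33.
No other feasible combination does better.

33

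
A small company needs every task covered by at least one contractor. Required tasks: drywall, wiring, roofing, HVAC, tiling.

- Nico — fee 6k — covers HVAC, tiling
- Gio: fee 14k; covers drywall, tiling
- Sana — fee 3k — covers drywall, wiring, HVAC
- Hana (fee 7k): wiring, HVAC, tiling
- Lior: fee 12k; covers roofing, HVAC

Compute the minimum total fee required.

Choose Nico, Sana, and Lior: together they cover drywall, wiring, roofing, HVAC, tiling — every task.
Total fee: 6 + 3 + 12 = 21.
No cover costs less than 21.

21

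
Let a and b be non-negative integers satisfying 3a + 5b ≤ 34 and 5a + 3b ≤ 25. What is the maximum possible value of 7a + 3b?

(a,b)=(5,0): 3·5+5·0=15≤34, 5·5+3·0=25≤25, objective 35.
(a,b)=(4,1): 3·4+5·1=17≤34, 5·4+3·1=23≤25, objective 31.
(a,b)=(4,0): 3·4+5·0=12≤34, 5·4+3·0=20≤25, objective 28.
The best lattice point is (5,0), giving 35.

35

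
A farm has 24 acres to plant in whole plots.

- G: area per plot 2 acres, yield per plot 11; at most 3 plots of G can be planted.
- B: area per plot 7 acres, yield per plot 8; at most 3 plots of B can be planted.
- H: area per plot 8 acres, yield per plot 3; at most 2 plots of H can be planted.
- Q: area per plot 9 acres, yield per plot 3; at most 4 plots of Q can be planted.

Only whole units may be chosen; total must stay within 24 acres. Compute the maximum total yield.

49

3×G and 2×B: area 20 ≤ 24, yield 3·11 + 2·8 = 49.
3×G, 1×B, and 1×Q: area 22 ≤ 24, yield 3·11 + 1·8 + 1·3 = 44.
Best is 49.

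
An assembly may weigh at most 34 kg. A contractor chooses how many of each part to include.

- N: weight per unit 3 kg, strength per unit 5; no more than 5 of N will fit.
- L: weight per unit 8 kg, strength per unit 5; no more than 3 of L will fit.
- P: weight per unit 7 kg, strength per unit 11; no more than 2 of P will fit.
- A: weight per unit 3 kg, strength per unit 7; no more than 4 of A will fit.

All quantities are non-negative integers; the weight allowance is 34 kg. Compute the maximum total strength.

A has the best ratio (7/3); taking only A gives at most 4×7 = 28 (stopped by the supply cap of 4).
Mixing does better — 5×N, 1×P, and 4×A: weight 34 ≤ 34, strength 5·5 + 1·11 + 4·7 = 64.

64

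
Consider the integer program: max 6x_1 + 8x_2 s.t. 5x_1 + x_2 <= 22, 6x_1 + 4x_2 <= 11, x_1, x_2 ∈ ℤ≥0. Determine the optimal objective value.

16

Relaxing integrality, the LP optimum is 22.00 at (x_1,x_2) = (0, 2.75), which is not an integer point.
(x_1,x_2)=(0,2): 5·0+1·2=2≤22, 6·0+4·2=8≤11, objective 16.
(x_1,x_2)=(1,1): 5·1+1·1=6≤22, 6·1+4·1=10≤11, objective 14.
(x_1,x_2)=(0,1): 5·0+1·1=1≤22, 6·0+4·1=4≤11, objective 8.
No feasible integer point exceeds 16.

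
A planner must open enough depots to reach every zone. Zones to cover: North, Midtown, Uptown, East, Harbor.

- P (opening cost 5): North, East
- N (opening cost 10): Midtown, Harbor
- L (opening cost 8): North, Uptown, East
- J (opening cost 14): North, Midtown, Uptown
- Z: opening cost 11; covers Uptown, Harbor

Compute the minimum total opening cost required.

18

The greedy cost-per-new-zone heuristic would pick P, N, and L for 23, but a cheaper cover exists.
Choose N and L: together they cover North, Midtown, Uptown, East, Harbor — every zone.
Total opening cost: 10 + 8 = 18.
No cover costs less than 18.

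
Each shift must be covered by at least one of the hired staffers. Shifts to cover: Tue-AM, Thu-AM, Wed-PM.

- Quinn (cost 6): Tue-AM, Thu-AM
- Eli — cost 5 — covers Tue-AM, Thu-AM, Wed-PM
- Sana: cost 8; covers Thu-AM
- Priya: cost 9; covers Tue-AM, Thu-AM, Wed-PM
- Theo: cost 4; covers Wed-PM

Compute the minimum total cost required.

5

This is an integer covering problem.
Eli alone covers Tue-AM, Thu-AM, Wed-PM — every shift.
Total cost: 5.
No cover costs less than 5.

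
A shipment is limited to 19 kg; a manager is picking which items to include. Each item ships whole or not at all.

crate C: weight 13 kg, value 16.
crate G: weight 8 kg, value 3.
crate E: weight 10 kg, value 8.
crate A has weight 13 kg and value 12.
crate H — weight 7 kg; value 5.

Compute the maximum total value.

Allowing fractional choices, the relaxed optimum would be about 21.5, but items are indivisible.
crate A: weight 13 ≤ 19, value 12.
crate C: weight 13 ≤ 19, value 16.
crate E + crate H: weight 10 + 7 = 17 ≤ 19, value 8 + 5 = 13.
Best is crate C with total value 16.

16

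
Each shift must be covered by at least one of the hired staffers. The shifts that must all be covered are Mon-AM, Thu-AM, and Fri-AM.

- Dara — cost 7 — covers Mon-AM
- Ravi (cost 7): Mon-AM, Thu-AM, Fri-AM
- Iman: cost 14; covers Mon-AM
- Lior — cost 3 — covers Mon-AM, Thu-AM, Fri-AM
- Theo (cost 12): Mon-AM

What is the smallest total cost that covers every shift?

Lior alone covers Mon-AM, Thu-AM, Fri-AM — every shift.
Total cost: 3.
No cover costs less than 3.

3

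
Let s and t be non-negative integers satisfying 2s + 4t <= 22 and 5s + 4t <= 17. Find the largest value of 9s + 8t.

33

The continuous relaxation peaks at (0, 4.25) with value 34.00; rounding to a feasible lattice point costs some objective.
(s,t)=(1,3): 2·1+4·3=14≤22, 5·1+4·3=17≤17, objective 33.
(s,t)=(0,4): 2·0+4·4=16≤22, 5·0+4·4=16≤17, objective 32.
(s,t)=(1,2): 2·1+4·2=10≤22, 5·1+4·2=13≤17, objective 25.
No feasible integer point exceeds 33.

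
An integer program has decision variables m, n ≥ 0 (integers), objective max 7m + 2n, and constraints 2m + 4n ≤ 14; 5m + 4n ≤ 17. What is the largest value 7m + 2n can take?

21

(m,n)=(3,0) is feasible, giving 21.
(m,n)=(2,1) is feasible, giving 16.
(m,n)=(2,0) is feasible, giving 14.
No feasible integer point exceeds 21.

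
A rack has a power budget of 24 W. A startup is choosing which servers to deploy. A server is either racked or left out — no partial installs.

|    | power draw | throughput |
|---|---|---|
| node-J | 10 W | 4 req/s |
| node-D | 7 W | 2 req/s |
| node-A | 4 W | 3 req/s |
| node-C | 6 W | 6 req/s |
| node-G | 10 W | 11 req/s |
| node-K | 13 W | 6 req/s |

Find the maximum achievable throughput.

20

node-A + node-C + node-G: power draw 4 + 6 + 10 = 20 ≤ 24, throughput 3 + 6 + 11 = 20.
node-D + node-C + node-G: power draw 7 + 6 + 10 = 23 ≤ 24, throughput 2 + 6 + 11 = 19.
Best is node-A, node-C, and node-G with total throughput 20.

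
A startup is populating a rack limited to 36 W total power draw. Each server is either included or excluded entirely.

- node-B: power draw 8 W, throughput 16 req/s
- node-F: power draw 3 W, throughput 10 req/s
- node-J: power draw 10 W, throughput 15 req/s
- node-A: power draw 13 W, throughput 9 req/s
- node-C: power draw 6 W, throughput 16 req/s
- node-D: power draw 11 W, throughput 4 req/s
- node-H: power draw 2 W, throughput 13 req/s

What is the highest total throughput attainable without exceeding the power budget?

Allowing fractional choices, the relaxed optimum would be about 74.8, but servers are indivisible.
node-B + node-F + node-J + node-C + node-H: power draw 8 + 3 + 10 + 6 + 2 = 29 ≤ 36, throughput 16 + 10 + 15 + 16 + 13 = 70.
node-B + node-F + node-A + node-C + node-H: power draw 8 + 3 + 13 + 6 + 2 = 32 ≤ 36, throughput 16 + 10 + 9 + 16 + 13 = 64.
Best is node-B, node-F, node-J, node-C, and node-H with total throughput 70.

70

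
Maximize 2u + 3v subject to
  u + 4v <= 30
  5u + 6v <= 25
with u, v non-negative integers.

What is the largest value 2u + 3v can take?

(u,v)=(0,4): 1·0+4·4=16≤30, 5·0+6·4=24≤25, objective 12.
(u,v)=(1,3): 1·1+4·3=13≤30, 5·1+6·3=23≤25, objective 11.
(u,v)=(0,3): 1·0+4·3=12≤30, 5·0+6·3=18≤25, objective 9.
Maximum is 12 at (u,v)=(0,4).

12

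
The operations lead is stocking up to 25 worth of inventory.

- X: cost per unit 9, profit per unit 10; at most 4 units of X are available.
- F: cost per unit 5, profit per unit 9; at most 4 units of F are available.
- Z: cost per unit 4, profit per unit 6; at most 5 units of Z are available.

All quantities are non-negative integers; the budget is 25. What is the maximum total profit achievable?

42

4×F and 1×Z: cost 24 ≤ 25, profit 4·9 + 1·6 = 42.
1×F and 5×Z: cost 25 ≤ 25, profit 1·9 + 5·6 = 39.
Best is 42.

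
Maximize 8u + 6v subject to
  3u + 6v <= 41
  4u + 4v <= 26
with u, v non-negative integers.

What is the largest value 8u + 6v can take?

(u,v)=(6,0): 3·6+6·0=18≤41, 4·6+4·0=24≤26, objective 48.
(u,v)=(5,1): 3·5+6·1=21≤41, 4·5+4·1=24≤26, objective 46.
No feasible integer point exceeds 48.

48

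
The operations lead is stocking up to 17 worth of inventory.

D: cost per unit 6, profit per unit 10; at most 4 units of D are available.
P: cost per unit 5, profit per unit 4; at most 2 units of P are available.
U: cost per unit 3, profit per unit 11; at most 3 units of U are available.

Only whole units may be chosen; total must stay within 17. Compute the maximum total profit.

43

U has the best ratio (11/3); taking only U gives at most 3×11 = 33 (stopped by the supply cap of 3).
Mixing does better — 1×D and 3×U: cost 15 ≤ 17, profit 1·10 + 3·11 = 43.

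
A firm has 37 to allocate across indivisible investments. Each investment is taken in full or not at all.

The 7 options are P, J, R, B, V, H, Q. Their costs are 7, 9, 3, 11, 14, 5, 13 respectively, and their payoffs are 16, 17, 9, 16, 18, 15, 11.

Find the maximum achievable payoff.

73

Allowing fractional choices, the relaxed optimum would be about 75.6, but investments are indivisible.
P + J + R + H + Q: cost 7 + 9 + 3 + 5 + 13 = 37 ≤ 37, payoff 16 + 17 + 9 + 15 + 11 = 68.
P + J + R + B + H: cost 7 + 9 + 3 + 11 + 5 = 35 ≤ 37, payoff 16 + 17 + 9 + 16 + 15 = 73.
P + J + V + H: cost 7 + 9 + 14 + 5 = 35 ≤ 37, payoff 16 + 17 + 18 + 15 = 66.
Best is P, J, R, B, and H with total payoff 73.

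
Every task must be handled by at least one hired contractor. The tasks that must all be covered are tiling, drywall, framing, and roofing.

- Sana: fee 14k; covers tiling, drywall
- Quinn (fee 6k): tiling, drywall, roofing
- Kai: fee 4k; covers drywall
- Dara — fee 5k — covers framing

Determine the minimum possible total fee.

Choose Quinn and Dara: together they cover tiling, drywall, framing, roofing — every task.
Total fee: 6 + 5 = 11.
No cover costs less than 11.

11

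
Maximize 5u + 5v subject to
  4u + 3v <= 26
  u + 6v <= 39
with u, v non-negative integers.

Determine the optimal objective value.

Relaxing integrality, the LP optimum is 40.24 at (u,v) = (1.86, 6.19), which is not an integer point.
(u,v)=(2,6): 4·2+3·6=26≤26, 1·2+6·6=38≤39, objective 40.
(u,v)=(1,6): 4·1+3·6=22≤26, 1·1+6·6=37≤39, objective 35.
No feasible integer point exceeds 40.

40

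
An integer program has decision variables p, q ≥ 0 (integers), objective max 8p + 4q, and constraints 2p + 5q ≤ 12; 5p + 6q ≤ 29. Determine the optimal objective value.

(p,q)=(5,0): 2·5+5·0=10≤12, 5·5+6·0=25≤29, objective 40.
(p,q)=(4,0): 2·4+5·0=8≤12, 5·4+6·0=20≤29, objective 32.
No feasible integer point exceeds 40.

40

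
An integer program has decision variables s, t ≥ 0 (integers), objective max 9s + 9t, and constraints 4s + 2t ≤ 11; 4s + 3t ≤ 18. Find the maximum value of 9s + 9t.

45

(s,t)=(0,5): 4·0+2·5=10≤11, 4·0+3·5=15≤18, objective 45.
(s,t)=(0,4): 4·0+2·4=8≤11, 4·0+3·4=12≤18, objective 36.
The best lattice point is (0,5), giving 45.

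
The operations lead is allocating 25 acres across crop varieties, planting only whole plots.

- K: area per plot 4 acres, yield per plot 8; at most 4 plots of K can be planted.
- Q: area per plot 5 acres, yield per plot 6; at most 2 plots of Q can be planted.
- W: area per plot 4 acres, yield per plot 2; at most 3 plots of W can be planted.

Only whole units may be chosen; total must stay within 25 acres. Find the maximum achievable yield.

40

This is a bounded integer knapsack.
4×K, 1×Q, and 1×W: area 25 ≤ 25, yield 4·8 + 1·6 + 1·2 = 40.
4×K and 1×Q: area 21 ≤ 25, yield 4·8 + 1·6 = 38.
Best is 40.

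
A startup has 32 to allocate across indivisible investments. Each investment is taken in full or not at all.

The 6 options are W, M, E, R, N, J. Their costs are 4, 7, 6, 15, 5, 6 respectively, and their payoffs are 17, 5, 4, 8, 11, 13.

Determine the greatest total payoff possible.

50

This is a 0-1 knapsack instance.
Allowing fractional choices, the relaxed optimum would be about 52.1, but investments are indivisible.
W + R + N + J: cost 4 + 15 + 5 + 6 = 30 ≤ 32, payoff 17 + 8 + 11 + 13 = 49.
W + M + E + N + J: cost 4 + 7 + 6 + 5 + 6 = 28 ≤ 32, payoff 17 + 5 + 4 + 11 + 13 = 50.
W + M + N + J: cost 4 + 7 + 5 + 6 = 22 ≤ 32, payoff 17 + 5 + 11 + 13 = 46.
Best is W, M, E, N, and J with total payoff 50.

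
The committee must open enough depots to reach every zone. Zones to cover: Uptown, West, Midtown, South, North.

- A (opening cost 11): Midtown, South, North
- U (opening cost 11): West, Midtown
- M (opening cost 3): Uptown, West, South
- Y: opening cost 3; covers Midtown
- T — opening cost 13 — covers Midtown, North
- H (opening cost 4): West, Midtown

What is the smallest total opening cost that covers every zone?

The greedy cost-per-new-zone heuristic would pick M, Y, and A for 17, but a cheaper cover exists.
Choose A and M: together they cover Uptown, West, Midtown, South, North — every zone.
Total opening cost: 11 + 3 = 14.
No cover costs less than 14.

14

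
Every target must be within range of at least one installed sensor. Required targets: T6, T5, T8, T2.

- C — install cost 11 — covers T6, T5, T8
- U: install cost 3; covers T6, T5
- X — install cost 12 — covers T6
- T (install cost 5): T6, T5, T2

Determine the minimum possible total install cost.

16

The greedy cost-per-new-target heuristic would pick U, T, and C for 19, but a cheaper cover exists.
Choose C and T: together they cover T6, T5, T8, T2 — every target.
Total install cost: 11 + 5 = 16.
No cover costs less than 16.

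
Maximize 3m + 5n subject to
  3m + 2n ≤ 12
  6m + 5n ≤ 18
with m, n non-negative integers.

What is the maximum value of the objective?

15

The continuous relaxation peaks at (0, 3.6) with value 18.00; rounding to a feasible lattice point costs some objective.
(m,n)=(0,3): 3·0+2·3=6≤12, 6·0+5·3=15≤18, objective 15.
(m,n)=(1,2): 3·1+2·2=7≤12, 6·1+5·2=16≤18, objective 13.
No feasible integer point exceeds 15.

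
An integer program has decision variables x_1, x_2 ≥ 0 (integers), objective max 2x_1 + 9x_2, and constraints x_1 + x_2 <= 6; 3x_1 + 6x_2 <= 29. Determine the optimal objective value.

The continuous relaxation peaks at (0, 4.83) with value 43.50; rounding to a feasible lattice point costs some objective.
(x_1,x_2)=(1,4): 1·1+1·4=5≤6, 3·1+6·4=27≤29, objective 38.
(x_1,x_2)=(0,4): 1·0+1·4=4≤6, 3·0+6·4=24≤29, objective 36.
Maximum is 38 at (x_1,x_2)=(1,4).

38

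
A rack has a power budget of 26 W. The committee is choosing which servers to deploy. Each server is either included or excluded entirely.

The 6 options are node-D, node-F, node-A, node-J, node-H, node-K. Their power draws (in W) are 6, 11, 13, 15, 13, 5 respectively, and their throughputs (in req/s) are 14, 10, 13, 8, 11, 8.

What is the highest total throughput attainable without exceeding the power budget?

node-D + node-A + node-K: power draw 6 + 13 + 5 = 24 ≤ 26, throughput 14 + 13 + 8 = 35.
node-D + node-F + node-K: power draw 6 + 11 + 5 = 22 ≤ 26, throughput 14 + 10 + 8 = 32.
node-D + node-H + node-K: power draw 6 + 13 + 5 = 24 ≤ 26, throughput 14 + 11 + 8 = 33.
Best is node-D, node-A, and node-K with total throughput 35.

35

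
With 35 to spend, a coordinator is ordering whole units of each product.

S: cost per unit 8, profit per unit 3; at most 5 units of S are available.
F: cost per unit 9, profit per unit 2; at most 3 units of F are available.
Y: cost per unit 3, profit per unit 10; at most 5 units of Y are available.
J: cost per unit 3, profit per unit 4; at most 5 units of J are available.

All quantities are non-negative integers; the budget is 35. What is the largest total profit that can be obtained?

Take 5×Y and 5×J: cost 30 ≤ 35, profit 5·10 + 5·4 = 70.
Y has the best ratio (10/3) and is taken to its limit of 5; remaining capacity is filled optimally with the others.

70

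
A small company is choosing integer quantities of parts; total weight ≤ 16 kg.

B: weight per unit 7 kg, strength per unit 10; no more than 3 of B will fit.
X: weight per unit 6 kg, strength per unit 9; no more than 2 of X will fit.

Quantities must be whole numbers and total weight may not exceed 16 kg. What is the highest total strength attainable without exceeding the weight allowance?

20

2×B: weight 14 ≤ 16, strength 2·10 = 20.
1×B and 1×X: weight 13 ≤ 16, strength 1·10 + 1·9 = 19.
Best is 20.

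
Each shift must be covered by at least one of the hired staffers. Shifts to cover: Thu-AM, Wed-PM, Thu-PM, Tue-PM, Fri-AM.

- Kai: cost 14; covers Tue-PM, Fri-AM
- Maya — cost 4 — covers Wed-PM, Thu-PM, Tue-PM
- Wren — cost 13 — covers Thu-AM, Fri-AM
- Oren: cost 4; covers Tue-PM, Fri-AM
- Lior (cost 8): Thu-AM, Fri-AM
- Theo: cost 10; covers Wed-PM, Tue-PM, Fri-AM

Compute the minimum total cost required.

The greedy cost-per-new-shift heuristic would pick Maya, Oren, and Lior for 16, but a cheaper cover exists.
Choose Maya and Lior: together they cover Thu-AM, Wed-PM, Thu-PM, Tue-PM, Fri-AM — every shift.
Total cost: 4 + 8 = 12.
No cover costs less than 12.

12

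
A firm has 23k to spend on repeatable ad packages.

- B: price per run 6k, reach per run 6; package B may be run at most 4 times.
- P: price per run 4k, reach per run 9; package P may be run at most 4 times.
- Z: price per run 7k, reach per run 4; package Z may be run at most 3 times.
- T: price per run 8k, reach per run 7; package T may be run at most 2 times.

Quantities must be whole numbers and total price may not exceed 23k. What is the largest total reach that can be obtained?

42

P has the best ratio (9/4); taking only P gives at most 4×9 = 36 (stopped by the supply cap of 4).
Mixing does better — 1×B and 4×P: price 22 ≤ 23, reach 1·6 + 4·9 = 42.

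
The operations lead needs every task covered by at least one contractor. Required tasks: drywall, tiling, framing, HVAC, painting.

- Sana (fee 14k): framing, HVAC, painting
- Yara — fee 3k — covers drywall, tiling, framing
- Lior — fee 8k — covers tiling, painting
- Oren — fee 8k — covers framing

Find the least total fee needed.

17

Choose Sana and Yara: together they cover drywall, tiling, framing, HVAC, painting — every task.
Total fee: 14 + 3 = 17.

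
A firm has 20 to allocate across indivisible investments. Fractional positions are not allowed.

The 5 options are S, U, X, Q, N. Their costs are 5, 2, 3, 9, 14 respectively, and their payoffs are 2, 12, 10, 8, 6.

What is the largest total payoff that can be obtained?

32

Allowing fractional choices, the relaxed optimum would be about 32.6, but investments are indivisible.
U + X + N: cost 2 + 3 + 14 = 19 ≤ 20, payoff 12 + 10 + 6 = 28.
U + X + Q: cost 2 + 3 + 9 = 14 ≤ 20, payoff 12 + 10 + 8 = 30.
S + U + X + Q: cost 5 + 2 + 3 + 9 = 19 ≤ 20, payoff 2 + 12 + 10 + 8 = 32.
Best is S, U, X, and Q with total payoff 32.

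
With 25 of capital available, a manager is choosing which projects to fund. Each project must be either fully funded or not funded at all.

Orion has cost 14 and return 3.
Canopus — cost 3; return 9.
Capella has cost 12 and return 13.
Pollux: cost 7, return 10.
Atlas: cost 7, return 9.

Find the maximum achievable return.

32

Take Canopus, Capella, and Pollux: cost 3 + 12 + 7 = 22 ≤ 25, return 9 + 13 + 10 = 32.
No other feasible combination does better.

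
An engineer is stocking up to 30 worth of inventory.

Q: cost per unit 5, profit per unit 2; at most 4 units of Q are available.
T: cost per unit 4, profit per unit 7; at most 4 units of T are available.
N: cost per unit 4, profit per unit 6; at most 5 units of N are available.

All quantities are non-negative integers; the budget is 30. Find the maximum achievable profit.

46

Take 4×T and 3×N: cost 28 ≤ 30, profit 4·7 + 3·6 = 46.
T has the best ratio (7/4) and is taken to its limit of 4; remaining capacity is filled optimally with the others.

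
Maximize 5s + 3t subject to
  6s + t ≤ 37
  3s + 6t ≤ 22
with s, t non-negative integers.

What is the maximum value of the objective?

Relaxing integrality, the LP optimum is 32.21 at (s,t) = (6.06, 0.636), which is not an integer point.
(s,t)=(6,0) is feasible, giving 30.
(s,t)=(5,1) is feasible, giving 28.
(s,t)=(5,0) is feasible, giving 25.
No feasible integer point exceeds 30.

30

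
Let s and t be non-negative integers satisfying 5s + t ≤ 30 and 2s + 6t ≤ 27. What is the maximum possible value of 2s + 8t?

(s,t)=(1,4): 5·1+1·4=9≤30, 2·1+6·4=26≤27, objective 34.
(s,t)=(0,4): 5·0+1·4=4≤30, 2·0+6·4=24≤27, objective 32.
(s,t)=(2,3): 5·2+1·3=13≤30, 2·2+6·3=22≤27, objective 28.
The best lattice point is (1,4), giving 34.

34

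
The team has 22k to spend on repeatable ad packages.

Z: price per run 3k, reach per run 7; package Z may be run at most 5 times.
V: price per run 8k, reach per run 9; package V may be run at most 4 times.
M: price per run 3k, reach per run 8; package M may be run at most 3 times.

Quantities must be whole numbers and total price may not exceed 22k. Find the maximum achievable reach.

M has the best ratio (8/3); taking only M gives at most 3×8 = 24 (stopped by the supply cap of 3).
Mixing does better — 4×Z and 3×M: price 21 ≤ 22, reach 4·7 + 3·8 = 52.

52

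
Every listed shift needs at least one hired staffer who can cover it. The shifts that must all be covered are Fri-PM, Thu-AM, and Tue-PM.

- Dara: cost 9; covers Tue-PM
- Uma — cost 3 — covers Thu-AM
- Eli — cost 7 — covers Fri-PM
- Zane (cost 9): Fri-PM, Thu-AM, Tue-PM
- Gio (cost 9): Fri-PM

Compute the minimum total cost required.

The greedy cost-per-new-shift heuristic would pick Uma and Zane for 12, but a cheaper cover exists.
Zane alone covers Fri-PM, Thu-AM, Tue-PM — every shift.
Total cost: 9.
No cover costs less than 9.

9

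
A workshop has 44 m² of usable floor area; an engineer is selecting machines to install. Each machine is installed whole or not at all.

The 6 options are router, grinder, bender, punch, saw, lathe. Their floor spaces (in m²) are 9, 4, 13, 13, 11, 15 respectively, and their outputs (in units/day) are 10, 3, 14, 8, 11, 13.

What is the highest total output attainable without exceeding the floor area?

This is a 0-1 knapsack instance.
router + grinder + bender + lathe: floor space 9 + 4 + 13 + 15 = 41 ≤ 44, output 10 + 3 + 14 + 13 = 40.
grinder + bender + saw + lathe: floor space 4 + 13 + 11 + 15 = 43 ≤ 44, output 3 + 14 + 11 + 13 = 41.
router + grinder + bender + saw: floor space 9 + 4 + 13 + 11 = 37 ≤ 44, output 10 + 3 + 14 + 11 = 38.
Best is grinder, bender, saw, and lathe with total output 41.

41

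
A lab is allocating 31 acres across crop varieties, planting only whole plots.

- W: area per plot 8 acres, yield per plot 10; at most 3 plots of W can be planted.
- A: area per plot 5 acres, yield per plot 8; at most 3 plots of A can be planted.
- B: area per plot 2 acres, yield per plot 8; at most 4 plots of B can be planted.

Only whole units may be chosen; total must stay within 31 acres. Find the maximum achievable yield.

66

This is a bounded integer knapsack.
B has the best ratio (8/2); taking only B gives at most 4×8 = 32 (stopped by the supply cap of 4).
Mixing does better — 1×W, 3×A, and 4×B: area 31 ≤ 31, yield 1·10 + 3·8 + 4·8 = 66.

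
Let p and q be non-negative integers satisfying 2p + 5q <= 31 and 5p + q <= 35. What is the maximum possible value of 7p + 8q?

Relaxing integrality, the LP optimum is 73.39 at (p,q) = (6.26, 3.7), which is not an integer point.
(p,q)=(5,4): 2·5+5·4=30≤31, 5·5+1·4=29≤35, objective 67.
(p,q)=(6,3): 2·6+5·3=27≤31, 5·6+1·3=33≤35, objective 66.
Maximum is 67 at (p,q)=(5,4).

67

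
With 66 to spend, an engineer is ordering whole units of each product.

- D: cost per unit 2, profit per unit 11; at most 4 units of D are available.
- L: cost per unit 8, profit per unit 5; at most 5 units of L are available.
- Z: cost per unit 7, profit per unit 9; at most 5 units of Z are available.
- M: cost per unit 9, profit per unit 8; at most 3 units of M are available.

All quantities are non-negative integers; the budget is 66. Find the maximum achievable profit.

105

4×D, 5×Z, and 2×M: cost 61 ≤ 66, profit 4·11 + 5·9 + 2·8 = 105.
4×D, 4×Z, and 3×M: cost 63 ≤ 66, profit 4·11 + 4·9 + 3·8 = 104.
Best is 105.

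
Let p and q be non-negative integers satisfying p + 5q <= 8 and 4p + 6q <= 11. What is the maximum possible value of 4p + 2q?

8

(p,q)=(2,0) is feasible, giving 8.
(p,q)=(1,1) is feasible, giving 6.
(p,q)=(1,0) is feasible, giving 4.
No feasible integer point exceeds 8.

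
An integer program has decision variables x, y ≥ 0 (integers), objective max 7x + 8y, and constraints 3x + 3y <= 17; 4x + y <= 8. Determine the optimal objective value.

40

(x,y)=(0,5) is feasible, giving 40.
(x,y)=(1,4) is feasible, giving 39.
(x,y)=(0,4) is feasible, giving 32.
Maximum is 40 at (x,y)=(0,5).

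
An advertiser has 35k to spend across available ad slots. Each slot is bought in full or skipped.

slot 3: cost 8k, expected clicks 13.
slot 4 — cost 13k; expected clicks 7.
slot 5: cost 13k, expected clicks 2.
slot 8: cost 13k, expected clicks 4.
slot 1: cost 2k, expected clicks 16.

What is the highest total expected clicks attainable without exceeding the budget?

This is an integer program with binary decision variables.
Take slot 3, slot 4, and slot 1: cost 8 + 13 + 2 = 23 ≤ 35, expected clicks 13 + 7 + 16 = 36.
No other feasible combination does better.

36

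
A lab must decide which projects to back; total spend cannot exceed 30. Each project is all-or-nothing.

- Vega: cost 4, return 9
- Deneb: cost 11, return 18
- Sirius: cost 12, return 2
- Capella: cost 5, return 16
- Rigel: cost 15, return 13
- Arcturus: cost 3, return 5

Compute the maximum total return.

48

Take Vega, Deneb, Capella, and Arcturus: cost 4 + 11 + 5 + 3 = 23 ≤ 30, return 9 + 18 + 16 + 5 = 48.
No other feasible combination does better.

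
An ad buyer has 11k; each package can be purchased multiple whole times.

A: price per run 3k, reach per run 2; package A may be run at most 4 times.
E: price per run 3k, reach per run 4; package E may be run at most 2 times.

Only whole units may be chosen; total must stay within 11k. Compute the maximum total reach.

10

2×E: price 6 ≤ 11, reach 2·4 = 8.
1×A and 2×E: price 9 ≤ 11, reach 1·2 + 2·4 = 10.
Best is 10.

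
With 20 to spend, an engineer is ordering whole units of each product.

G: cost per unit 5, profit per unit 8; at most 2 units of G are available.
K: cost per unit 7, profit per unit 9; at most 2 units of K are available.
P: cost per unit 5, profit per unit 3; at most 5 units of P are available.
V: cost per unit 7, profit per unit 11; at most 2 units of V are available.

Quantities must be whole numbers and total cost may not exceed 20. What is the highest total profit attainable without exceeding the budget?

30

This is a bounded integer knapsack.
G has the best ratio (8/5); taking only G gives at most 2×8 = 16 (stopped by the supply cap of 2).
Mixing does better — 1×G and 2×V: cost 19 ≤ 20, profit 1·8 + 2·11 = 30.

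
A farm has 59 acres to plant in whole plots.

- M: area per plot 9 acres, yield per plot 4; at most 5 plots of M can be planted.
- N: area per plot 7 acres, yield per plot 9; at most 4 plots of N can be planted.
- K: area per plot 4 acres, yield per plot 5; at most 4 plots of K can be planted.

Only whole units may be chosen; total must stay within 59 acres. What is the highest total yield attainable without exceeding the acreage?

60

This is a bounded integer knapsack.
1×M, 4×N, and 4×K: area 53 ≤ 59, yield 1·4 + 4·9 + 4·5 = 60.
2×M, 4×N, and 3×K: area 58 ≤ 59, yield 2·4 + 4·9 + 3·5 = 59.
Best is 60.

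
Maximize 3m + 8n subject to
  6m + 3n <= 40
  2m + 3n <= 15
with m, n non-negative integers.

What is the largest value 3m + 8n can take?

(m,n)=(0,5): 6·0+3·5=15≤40, 2·0+3·5=15≤15, objective 40.
(m,n)=(1,4): 6·1+3·4=18≤40, 2·1+3·4=14≤15, objective 35.
(m,n)=(0,4): 6·0+3·4=12≤40, 2·0+3·4=12≤15, objective 32.
No feasible integer point exceeds 40.

40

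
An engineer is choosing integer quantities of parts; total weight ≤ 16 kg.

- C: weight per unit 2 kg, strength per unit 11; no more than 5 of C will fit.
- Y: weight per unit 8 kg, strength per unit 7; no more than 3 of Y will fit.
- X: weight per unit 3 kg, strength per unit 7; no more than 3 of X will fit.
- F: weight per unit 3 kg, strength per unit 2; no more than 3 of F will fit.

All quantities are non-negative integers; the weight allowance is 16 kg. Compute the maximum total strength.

5×C, 1×X, and 1×F: weight 16 ≤ 16, strength 5·11 + 1·7 + 1·2 = 64.
5×C and 2×X: weight 16 ≤ 16, strength 5·11 + 2·7 = 69.
Best is 69.

69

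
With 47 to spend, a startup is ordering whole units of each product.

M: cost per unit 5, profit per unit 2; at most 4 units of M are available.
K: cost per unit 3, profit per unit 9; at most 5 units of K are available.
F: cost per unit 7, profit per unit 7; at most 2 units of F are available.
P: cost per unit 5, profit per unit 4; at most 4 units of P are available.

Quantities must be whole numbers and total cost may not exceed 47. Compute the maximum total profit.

71

Take 5×K, 2×F, and 3×P: cost 44 ≤ 47, profit 5·9 + 2·7 + 3·4 = 71.
K has the best ratio (9/3) and is taken to its limit of 5; remaining capacity is filled optimally with the others.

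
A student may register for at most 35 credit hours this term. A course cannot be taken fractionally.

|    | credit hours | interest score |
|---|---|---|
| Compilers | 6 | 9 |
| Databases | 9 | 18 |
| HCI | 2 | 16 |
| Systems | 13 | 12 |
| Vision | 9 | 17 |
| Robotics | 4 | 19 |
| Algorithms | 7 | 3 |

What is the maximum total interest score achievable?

Databases + HCI + Vision + Robotics + Algorithms: credit hours 9 + 2 + 9 + 4 + 7 = 31 ≤ 35, interest score 18 + 16 + 17 + 19 + 3 = 73.
Compilers + Databases + HCI + Vision + Robotics: credit hours 6 + 9 + 2 + 9 + 4 = 30 ≤ 35, interest score 9 + 18 + 16 + 17 + 19 = 79.
Compilers + Databases + HCI + Systems + Robotics: credit hours 6 + 9 + 2 + 13 + 4 = 34 ≤ 35, interest score 9 + 18 + 16 + 12 + 19 = 74.
Best is Compilers, Databases, HCI, Vision, and Robotics with total interest score 79.

79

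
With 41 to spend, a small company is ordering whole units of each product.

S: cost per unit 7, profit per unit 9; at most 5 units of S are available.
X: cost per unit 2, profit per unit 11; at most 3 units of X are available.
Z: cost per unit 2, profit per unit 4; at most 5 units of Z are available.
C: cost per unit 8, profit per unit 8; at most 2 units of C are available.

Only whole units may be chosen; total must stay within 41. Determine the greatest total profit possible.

81

4×S, 3×X, and 3×Z: cost 40 ≤ 41, profit 4·9 + 3·11 + 3·4 = 81.
3×S, 3×X, 3×Z, and 1×C: cost 41 ≤ 41, profit 3·9 + 3·11 + 3·4 + 1·8 = 80.
Best is 81.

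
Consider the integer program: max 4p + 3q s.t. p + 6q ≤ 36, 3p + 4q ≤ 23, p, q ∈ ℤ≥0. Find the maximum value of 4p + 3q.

28

(p,q)=(7,0): 1·7+6·0=7≤36, 3·7+4·0=21≤23, objective 28.
(p,q)=(6,1): 1·6+6·1=12≤36, 3·6+4·1=22≤23, objective 27.
(p,q)=(6,0): 1·6+6·0=6≤36, 3·6+4·0=18≤23, objective 24.
No feasible integer point exceeds 28.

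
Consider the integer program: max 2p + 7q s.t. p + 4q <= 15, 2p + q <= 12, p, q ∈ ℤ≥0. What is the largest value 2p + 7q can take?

27

(p,q)=(3,3): 1·3+4·3=15≤15, 2·3+1·3=9≤12, objective 27.
(p,q)=(2,3): 1·2+4·3=14≤15, 2·2+1·3=7≤12, objective 25.
(p,q)=(5,2): 1·5+4·2=13≤15, 2·5+1·2=12≤12, objective 24.
(p,q)=(4,2): 1·4+4·2=12≤15, 2·4+1·2=10≤12, objective 22.
The best lattice point is (3,3), giving 27.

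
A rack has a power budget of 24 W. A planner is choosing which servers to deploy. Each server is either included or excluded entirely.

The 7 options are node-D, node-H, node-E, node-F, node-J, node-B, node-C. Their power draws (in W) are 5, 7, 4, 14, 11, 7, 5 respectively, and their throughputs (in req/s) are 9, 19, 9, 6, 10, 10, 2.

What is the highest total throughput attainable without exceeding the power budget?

47

This is a 0-1 knapsack instance.
Allowing fractional choices, the relaxed optimum would be about 47.9, but servers are indivisible.
node-D + node-H + node-E + node-B: power draw 5 + 7 + 4 + 7 = 23 ≤ 24, throughput 9 + 19 + 9 + 10 = 47.
node-H + node-E + node-B + node-C: power draw 7 + 4 + 7 + 5 = 23 ≤ 24, throughput 19 + 9 + 10 + 2 = 40.
Best is node-D, node-H, node-E, and node-B with total throughput 47.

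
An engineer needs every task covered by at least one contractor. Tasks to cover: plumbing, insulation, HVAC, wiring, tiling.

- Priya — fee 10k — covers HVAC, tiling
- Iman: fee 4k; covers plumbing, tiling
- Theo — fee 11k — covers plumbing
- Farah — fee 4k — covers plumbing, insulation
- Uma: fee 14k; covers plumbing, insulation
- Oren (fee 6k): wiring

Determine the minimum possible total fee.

The greedy cost-per-new-task heuristic would pick Iman, Farah, Oren, and Priya for 24, but a cheaper cover exists.
Choose Priya, Farah, and Oren: together they cover plumbing, insulation, HVAC, wiring, tiling — every task.
Total fee: 10 + 4 + 6 = 20.
No cover costs less than 20.

20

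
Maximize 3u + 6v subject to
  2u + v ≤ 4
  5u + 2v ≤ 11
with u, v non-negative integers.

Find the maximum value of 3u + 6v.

(u,v)=(0,4): 2·0+1·4=4≤4, 5·0+2·4=8≤11, objective 24.
(u,v)=(0,3): 2·0+1·3=3≤4, 5·0+2·3=6≤11, objective 18.
No feasible integer point exceeds 24.

24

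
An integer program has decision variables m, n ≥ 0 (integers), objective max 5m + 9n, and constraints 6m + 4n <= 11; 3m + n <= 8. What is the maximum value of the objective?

Relaxing integrality, the LP optimum is 24.75 at (m,n) = (0, 2.75), which is not an integer point.
(m,n)=(0,2): 6·0+4·2=8≤11, 3·0+1·2=2≤8, objective 18.
(m,n)=(1,1): 6·1+4·1=10≤11, 3·1+1·1=4≤8, objective 14.
(m,n)=(0,1): 6·0+4·1=4≤11, 3·0+1·1=1≤8, objective 9.
Maximum is 18 at (m,n)=(0,2).

18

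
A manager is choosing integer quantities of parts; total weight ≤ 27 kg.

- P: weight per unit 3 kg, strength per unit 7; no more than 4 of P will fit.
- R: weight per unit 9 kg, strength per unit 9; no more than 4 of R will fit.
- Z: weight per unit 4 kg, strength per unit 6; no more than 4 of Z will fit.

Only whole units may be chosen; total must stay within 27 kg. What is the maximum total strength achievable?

This is a bounded integer knapsack.
Take 4×P and 3×Z: weight 24 ≤ 27, strength 4·7 + 3·6 = 46.
P has the best ratio (7/3) and is taken to its limit of 4; remaining capacity is filled optimally with the others.

46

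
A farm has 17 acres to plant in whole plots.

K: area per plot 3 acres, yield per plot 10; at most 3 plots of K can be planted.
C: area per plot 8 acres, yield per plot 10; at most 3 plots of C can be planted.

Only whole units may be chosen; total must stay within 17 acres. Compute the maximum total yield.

2×K and 1×C: area 14 ≤ 17, yield 2·10 + 1·10 = 30.
3×K and 1×C: area 17 ≤ 17, yield 3·10 + 1·10 = 40.
Best is 40.

40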